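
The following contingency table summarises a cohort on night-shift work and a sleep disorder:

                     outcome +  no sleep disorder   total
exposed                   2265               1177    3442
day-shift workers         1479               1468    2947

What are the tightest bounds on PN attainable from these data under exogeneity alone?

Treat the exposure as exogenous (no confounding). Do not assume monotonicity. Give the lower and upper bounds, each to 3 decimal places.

0.237 ≤ PN ≤ 0.757

p₁ = P(outcome | exposed) = 2265/3442 = 0.65805
p₀ = P(outcome | unexposed) = 1479/2947 = 0.50187
Under exogeneity alone the bounds on PN are max{0,(p₁−p₀)/p₁} ≤ PN ≤ min{1,(1−p₀)/p₁}.
  lower = (p₁ − p₀)/p₁ = 0.15618 / 0.65805 ≈ 0.2373
  upper = min{1, (1 − p₀)/p₁} = 0.49813 / 0.65805 ≈ 0.7570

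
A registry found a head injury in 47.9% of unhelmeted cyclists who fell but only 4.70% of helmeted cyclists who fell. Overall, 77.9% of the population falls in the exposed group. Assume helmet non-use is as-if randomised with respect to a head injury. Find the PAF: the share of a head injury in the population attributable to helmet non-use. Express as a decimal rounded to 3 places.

p₁ = 0.479, p₀ = 0.047.
Overall risk P(Y=1) = π·p₁ + (1−π)·p₀ = 0.779×0.479 + 0.221×0.047 = 0.38353.
Under exogeneity, PAF = [P(Y=1) − p₀] / P(Y=1).
PAF = (0.38353 − 0.047) / 0.38353 ≈ 0.8775

PAF ≈ 0.877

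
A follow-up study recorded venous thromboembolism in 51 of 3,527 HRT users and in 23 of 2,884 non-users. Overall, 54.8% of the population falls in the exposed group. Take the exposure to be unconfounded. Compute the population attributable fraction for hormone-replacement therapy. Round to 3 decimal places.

p₁ = P(outcome | exposed) = 51/3527 = 0.01446
p₀ = P(outcome | unexposed) = 23/2884 = 0.007975
Overall risk P(Y=1) = π·p₁ + (1−π)·p₀ = 0.548×0.01446 + 0.452×0.007975 = 0.011529.
Under exogeneity, PAF = [P(Y=1) − p₀] / P(Y=1).
PAF = (0.011529 − 0.007975) / 0.011529 ≈ 0.3082

PAF ≈ 0.308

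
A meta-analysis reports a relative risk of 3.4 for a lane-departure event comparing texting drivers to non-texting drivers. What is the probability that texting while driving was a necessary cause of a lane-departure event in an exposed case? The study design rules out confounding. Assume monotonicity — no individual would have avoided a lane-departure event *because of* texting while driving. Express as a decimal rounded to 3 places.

PN ≈ 0.706

Under exogeneity and monotonicity, PN = (RR − 1) / RR = 1 − 1/RR.
PN = (3.4 − 1) / 3.4 = 2.4 / 3.4 ≈ 0.7059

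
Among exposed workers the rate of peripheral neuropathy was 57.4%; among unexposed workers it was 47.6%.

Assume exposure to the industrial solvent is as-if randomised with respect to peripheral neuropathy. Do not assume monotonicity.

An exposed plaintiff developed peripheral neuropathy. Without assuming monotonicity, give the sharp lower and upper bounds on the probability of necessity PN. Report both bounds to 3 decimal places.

p₁ = 0.574, p₀ = 0.476.
Under exogeneity alone the bounds on PN are max{0,(p₁−p₀)/p₁} ≤ PN ≤ min{1,(1−p₀)/p₁}.
  lower = (p₁ − p₀)/p₁ = 0.098 / 0.574 ≈ 0.1707
  upper = min{1, (1 − p₀)/p₁} = 0.524 / 0.574 ≈ 0.9129

0.171 ≤ PN ≤ 0.913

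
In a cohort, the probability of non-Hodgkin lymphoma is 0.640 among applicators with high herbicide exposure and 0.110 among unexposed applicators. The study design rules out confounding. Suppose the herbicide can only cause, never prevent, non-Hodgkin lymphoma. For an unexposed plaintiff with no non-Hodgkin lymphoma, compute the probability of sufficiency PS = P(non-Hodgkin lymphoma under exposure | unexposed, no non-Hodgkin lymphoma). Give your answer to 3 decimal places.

Let p₁ = 0.64, p₀ = 0.11.
Under exogeneity and monotonicity, PS = (p₁ − p₀) / (1 − p₀).
PS = (0.64 − 0.11) / (1 − 0.11) = 0.53 / 0.89 ≈ 0.5955

PS ≈ 0.596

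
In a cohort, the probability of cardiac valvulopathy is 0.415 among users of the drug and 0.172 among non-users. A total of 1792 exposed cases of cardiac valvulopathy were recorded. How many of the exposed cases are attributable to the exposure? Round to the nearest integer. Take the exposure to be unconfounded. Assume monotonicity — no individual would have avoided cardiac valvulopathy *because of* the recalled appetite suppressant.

Let p₁ = 0.415, p₀ = 0.172.
PN = (p₁ − p₀)/p₁ = (0.415 − 0.172) / 0.415 ≈ 0.58554.
Attributable cases ≈ PN × (exposed cases) = 0.58554 × 1792 ≈ 1049.29.

about 1049 cases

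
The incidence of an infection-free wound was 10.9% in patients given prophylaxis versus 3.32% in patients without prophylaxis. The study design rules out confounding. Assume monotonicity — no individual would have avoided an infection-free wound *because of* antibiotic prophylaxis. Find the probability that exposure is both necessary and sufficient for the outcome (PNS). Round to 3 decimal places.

PNS ≈ 0.076

p₁ = 0.109, p₀ = 0.0332.
Under exogeneity and monotonicity, PNS = p₁ − p₀.
PNS = 0.109 − 0.0332 = 0.0758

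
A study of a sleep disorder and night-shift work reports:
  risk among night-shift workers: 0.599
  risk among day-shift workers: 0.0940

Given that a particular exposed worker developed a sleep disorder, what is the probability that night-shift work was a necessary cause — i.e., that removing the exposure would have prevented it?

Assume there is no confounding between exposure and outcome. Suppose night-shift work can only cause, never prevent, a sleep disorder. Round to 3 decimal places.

PN ≈ 0.843

Let p₁ = 0.599, p₀ = 0.094.
Under exogeneity and monotonicity, PN = (p₁ − p₀) / p₁.
PN = (0.599 − 0.094) / 0.599 = 0.505 / 0.599 ≈ 0.8431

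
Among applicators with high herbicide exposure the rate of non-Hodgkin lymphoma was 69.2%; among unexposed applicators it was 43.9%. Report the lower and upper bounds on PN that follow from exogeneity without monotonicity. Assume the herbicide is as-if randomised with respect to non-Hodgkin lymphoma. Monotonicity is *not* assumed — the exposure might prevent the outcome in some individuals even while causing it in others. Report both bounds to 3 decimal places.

0.366 ≤ PN ≤ 0.811

p₁ = 0.692, p₀ = 0.439.
Under exogeneity alone the bounds on PN are max{0,(p₁−p₀)/p₁} ≤ PN ≤ min{1,(1−p₀)/p₁}.
  lower = (p₁ − p₀)/p₁ = 0.253 / 0.692 ≈ 0.3656
  upper = min{1, (1 − p₀)/p₁} = 0.561 / 0.692 ≈ 0.8107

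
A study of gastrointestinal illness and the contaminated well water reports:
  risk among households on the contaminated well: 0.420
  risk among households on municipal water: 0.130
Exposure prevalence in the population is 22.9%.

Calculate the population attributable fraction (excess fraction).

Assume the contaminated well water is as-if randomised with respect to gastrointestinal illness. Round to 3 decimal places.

Let p₁ = 0.42, p₀ = 0.13.
Overall risk P(Y=1) = π·p₁ + (1−π)·p₀ = 0.229×0.42 + 0.771×0.13 = 0.19641.
Under exogeneity, PAF = [P(Y=1) − p₀] / P(Y=1).
PAF = (0.19641 − 0.13) / 0.19641 ≈ 0.3381

PAF ≈ 0.338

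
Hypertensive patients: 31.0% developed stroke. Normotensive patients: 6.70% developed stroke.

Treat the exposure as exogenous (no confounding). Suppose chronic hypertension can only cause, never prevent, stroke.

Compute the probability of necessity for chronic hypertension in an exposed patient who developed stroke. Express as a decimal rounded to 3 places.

p₁ = 0.31, p₀ = 0.067.
Under exogeneity and monotonicity, PN = (p₁ − p₀) / p₁.
PN = (0.31 − 0.067) / 0.31 = 0.243 / 0.31 ≈ 0.7839

PN ≈ 0.784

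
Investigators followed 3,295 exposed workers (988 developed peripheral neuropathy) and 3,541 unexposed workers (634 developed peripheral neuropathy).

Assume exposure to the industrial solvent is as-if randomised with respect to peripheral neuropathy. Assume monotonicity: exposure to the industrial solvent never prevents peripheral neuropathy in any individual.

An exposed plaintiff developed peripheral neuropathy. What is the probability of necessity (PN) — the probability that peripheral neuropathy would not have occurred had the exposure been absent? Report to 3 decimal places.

p₁ = P(outcome | exposed) = 988/3295 = 0.29985
p₀ = P(outcome | unexposed) = 634/3541 = 0.17905
Under exogeneity and monotonicity, PN = (p₁ − p₀) / p₁.
PN = (0.29985 − 0.17905) / 0.29985 = 0.1208 / 0.29985 ≈ 0.4029

PN ≈ 0.403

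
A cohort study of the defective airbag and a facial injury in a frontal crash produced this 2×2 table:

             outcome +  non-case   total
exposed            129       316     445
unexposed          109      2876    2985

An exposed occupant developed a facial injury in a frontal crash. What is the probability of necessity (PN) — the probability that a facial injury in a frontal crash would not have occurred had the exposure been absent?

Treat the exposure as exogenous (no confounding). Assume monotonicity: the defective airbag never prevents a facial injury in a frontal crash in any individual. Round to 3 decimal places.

PN ≈ 0.874

p₁ = P(outcome | exposed) = 129/445 = 0.28989
p₀ = P(outcome | unexposed) = 109/2985 = 0.036516
Under exogeneity and monotonicity, PN = (p₁ − p₀)/p₁.
PN = (0.28989 − 0.036516) / 0.28989 ≈ 0.8740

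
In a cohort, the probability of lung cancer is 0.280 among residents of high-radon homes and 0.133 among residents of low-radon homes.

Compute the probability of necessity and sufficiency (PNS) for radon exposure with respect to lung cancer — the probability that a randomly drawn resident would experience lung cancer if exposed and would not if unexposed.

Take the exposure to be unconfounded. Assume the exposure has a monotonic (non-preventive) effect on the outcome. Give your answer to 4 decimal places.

PNS ≈ 0.1470

Let p₁ = 0.28, p₀ = 0.133.
Under exogeneity and monotonicity, PNS = p₁ − p₀.
PNS = 0.28 − 0.133 = 0.147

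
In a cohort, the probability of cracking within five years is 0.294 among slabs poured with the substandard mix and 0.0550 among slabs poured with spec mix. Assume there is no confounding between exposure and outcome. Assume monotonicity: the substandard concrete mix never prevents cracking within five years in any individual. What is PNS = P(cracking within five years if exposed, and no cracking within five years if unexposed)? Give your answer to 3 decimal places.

PNS ≈ 0.239

Let p₁ = 0.294, p₀ = 0.055.
Under exogeneity and monotonicity, PNS = p₁ − p₀.
PNS = 0.294 − 0.055 = 0.239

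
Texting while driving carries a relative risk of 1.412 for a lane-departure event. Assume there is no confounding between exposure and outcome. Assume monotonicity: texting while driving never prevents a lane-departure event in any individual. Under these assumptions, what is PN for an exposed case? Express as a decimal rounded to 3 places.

Under exogeneity and monotonicity, PN = (RR − 1) / RR = 1 − 1/RR.
PN = (1.412 − 1) / 1.412 = 0.412 / 1.412 ≈ 0.2918

PN ≈ 0.292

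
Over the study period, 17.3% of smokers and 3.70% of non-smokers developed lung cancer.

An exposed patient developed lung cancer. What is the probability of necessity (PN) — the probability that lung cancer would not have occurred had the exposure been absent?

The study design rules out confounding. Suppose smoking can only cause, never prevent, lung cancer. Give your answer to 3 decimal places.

p₁ = 0.173, p₀ = 0.037.
Under exogeneity and monotonicity, PN = (p₁ − p₀) / p₁.
PN = (0.173 − 0.037) / 0.173 = 0.136 / 0.173 ≈ 0.7861

PN ≈ 0.786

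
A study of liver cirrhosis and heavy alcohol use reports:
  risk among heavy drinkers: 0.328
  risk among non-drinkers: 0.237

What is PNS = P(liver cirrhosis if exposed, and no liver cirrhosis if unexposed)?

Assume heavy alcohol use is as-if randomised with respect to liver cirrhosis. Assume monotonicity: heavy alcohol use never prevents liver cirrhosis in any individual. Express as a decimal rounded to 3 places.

PNS ≈ 0.091

Let p₁ = 0.328, p₀ = 0.237.
Under exogeneity and monotonicity, PNS = p₁ − p₀.
PNS = 0.328 − 0.237 = 0.091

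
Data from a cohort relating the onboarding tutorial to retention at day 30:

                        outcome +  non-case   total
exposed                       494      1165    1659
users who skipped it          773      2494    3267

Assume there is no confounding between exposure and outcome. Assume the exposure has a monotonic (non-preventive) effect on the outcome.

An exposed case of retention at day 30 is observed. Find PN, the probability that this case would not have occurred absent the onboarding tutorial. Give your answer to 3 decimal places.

p₁ = P(outcome | exposed) = 494/1659 = 0.29777
p₀ = P(outcome | unexposed) = 773/3267 = 0.23661
Under exogeneity and monotonicity, PN = (p₁ − p₀)/p₁.
PN = (0.29777 − 0.23661) / 0.29777 ≈ 0.2054

PN ≈ 0.205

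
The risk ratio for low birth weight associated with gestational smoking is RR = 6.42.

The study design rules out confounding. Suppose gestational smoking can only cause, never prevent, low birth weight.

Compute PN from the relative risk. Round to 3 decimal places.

Under exogeneity and monotonicity, PN = (RR − 1) / RR = 1 − 1/RR.
PN = (6.42 − 1) / 6.42 = 5.42 / 6.42 ≈ 0.8442

PN ≈ 0.844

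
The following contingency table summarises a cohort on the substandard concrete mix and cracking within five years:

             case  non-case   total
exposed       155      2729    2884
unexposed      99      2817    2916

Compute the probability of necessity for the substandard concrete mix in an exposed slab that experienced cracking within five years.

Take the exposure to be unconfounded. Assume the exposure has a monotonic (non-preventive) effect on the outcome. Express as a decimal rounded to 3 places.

PN ≈ 0.368

p₁ = P(outcome | exposed) = 155/2884 = 0.053745
p₀ = P(outcome | unexposed) = 99/2916 = 0.033951
Under exogeneity and monotonicity, PN = (p₁ − p₀)/p₁.
PN = (0.053745 − 0.033951) / 0.053745 ≈ 0.3683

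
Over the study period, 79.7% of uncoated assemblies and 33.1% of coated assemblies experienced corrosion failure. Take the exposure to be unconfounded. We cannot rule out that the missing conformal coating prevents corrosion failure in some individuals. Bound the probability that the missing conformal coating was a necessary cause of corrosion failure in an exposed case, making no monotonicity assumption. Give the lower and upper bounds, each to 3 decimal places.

p₁ = 0.797, p₀ = 0.331.
Under exogeneity alone the bounds on PN are max{0,(p₁−p₀)/p₁} ≤ PN ≤ min{1,(1−p₀)/p₁}.
  lower = (p₁ − p₀)/p₁ = 0.466 / 0.797 ≈ 0.5847
  upper = min{1, (1 − p₀)/p₁} = 0.669 / 0.797 ≈ 0.8394

0.585 ≤ PN ≤ 0.839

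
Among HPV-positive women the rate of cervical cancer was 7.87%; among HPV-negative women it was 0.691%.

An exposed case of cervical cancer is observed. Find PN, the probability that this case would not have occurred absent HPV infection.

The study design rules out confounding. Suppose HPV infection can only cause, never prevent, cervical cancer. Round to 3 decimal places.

PN ≈ 0.912

p₁ = 0.0787, p₀ = 0.00691.
Under exogeneity and monotonicity, PN = (p₁ − p₀) / p₁.
PN = (0.0787 − 0.00691) / 0.0787 = 0.07179 / 0.0787 ≈ 0.9122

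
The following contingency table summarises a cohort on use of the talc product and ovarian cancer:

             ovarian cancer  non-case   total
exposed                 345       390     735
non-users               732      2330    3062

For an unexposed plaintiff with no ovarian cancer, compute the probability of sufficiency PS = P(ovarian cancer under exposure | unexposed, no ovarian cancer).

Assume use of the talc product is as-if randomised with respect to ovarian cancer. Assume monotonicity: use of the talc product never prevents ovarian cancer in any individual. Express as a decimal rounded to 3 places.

PS ≈ 0.303

p₁ = P(outcome | exposed) = 345/735 = 0.46939
p₀ = P(outcome | unexposed) = 732/3062 = 0.23906
Under exogeneity and monotonicity, PS = (p₁ − p₀) / (1 − p₀).
PS = (0.46939 − 0.23906) / (1 − 0.23906) = 0.23033 / 0.76094 ≈ 0.3027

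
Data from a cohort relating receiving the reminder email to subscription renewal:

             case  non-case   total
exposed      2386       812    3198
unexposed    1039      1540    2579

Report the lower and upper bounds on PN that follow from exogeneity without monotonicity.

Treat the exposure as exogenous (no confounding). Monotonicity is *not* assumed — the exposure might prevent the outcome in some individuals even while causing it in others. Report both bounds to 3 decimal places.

0.460 ≤ PN ≤ 0.800

p₁ = P(outcome | exposed) = 2386/3198 = 0.74609
p₀ = P(outcome | unexposed) = 1039/2579 = 0.40287
Under exogeneity alone the bounds on PN are max{0,(p₁−p₀)/p₁} ≤ PN ≤ min{1,(1−p₀)/p₁}.
  lower = (p₁ − p₀)/p₁ = 0.34322 / 0.74609 ≈ 0.4600
  upper = min{1, (1 − p₀)/p₁} = 0.59713 / 0.74609 ≈ 0.8003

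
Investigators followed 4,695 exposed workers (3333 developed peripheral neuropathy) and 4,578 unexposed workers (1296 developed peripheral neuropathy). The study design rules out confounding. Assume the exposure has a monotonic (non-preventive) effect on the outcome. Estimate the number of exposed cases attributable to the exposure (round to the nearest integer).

p₁ = P(outcome | exposed) = 3333/4695 = 0.7099
p₀ = P(outcome | unexposed) = 1296/4578 = 0.28309
PN = (p₁ − p₀)/p₁ = (0.7099 − 0.28309) / 0.7099 ≈ 0.60122.
Attributable cases ≈ PN × (exposed cases) = 0.60122 × 3333 ≈ 2003.88.

about 2004 cases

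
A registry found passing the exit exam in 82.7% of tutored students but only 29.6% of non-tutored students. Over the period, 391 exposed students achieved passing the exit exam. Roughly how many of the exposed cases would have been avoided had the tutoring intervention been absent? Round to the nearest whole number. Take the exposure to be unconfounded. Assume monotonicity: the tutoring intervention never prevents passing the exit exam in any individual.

p₁ = 0.827, p₀ = 0.296.
PN = (p₁ − p₀)/p₁ = (0.827 − 0.296) / 0.827 ≈ 0.64208.
Attributable cases ≈ PN × (exposed cases) = 0.64208 × 391 ≈ 251.05.

about 251 cases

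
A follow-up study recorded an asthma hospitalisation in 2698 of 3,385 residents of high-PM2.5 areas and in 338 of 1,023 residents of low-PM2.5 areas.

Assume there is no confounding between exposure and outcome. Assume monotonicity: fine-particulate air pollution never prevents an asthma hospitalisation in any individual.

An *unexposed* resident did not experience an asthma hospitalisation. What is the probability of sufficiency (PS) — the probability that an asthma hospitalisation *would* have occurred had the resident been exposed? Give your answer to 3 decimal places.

p₁ = P(outcome | exposed) = 2698/3385 = 0.79705
p₀ = P(outcome | unexposed) = 338/1023 = 0.3304
Under exogeneity and monotonicity, PS = (p₁ − p₀) / (1 − p₀).
PS = (0.79705 − 0.3304) / (1 − 0.3304) = 0.46665 / 0.6696 ≈ 0.6969

PS ≈ 0.697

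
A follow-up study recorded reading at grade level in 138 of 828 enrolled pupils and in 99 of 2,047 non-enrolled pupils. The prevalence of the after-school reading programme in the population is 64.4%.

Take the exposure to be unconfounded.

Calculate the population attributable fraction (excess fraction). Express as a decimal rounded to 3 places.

p₁ = P(outcome | exposed) = 138/828 = 0.16667
p₀ = P(outcome | unexposed) = 99/2047 = 0.048363
Overall risk P(Y=1) = π·p₁ + (1−π)·p₀ = 0.644×0.16667 + 0.356×0.048363 = 0.12455.
Under exogeneity, PAF = [P(Y=1) − p₀] / P(Y=1).
PAF = (0.12455 − 0.048363) / 0.12455 ≈ 0.6117

PAF ≈ 0.612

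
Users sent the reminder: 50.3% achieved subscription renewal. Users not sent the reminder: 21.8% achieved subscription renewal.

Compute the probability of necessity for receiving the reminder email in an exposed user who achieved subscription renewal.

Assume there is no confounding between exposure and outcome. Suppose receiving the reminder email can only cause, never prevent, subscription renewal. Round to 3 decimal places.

PN ≈ 0.567

p₁ = 0.503, p₀ = 0.218.
Under exogeneity and monotonicity, PN = (p₁ − p₀) / p₁.
PN = (0.503 − 0.218) / 0.503 = 0.285 / 0.503 ≈ 0.5666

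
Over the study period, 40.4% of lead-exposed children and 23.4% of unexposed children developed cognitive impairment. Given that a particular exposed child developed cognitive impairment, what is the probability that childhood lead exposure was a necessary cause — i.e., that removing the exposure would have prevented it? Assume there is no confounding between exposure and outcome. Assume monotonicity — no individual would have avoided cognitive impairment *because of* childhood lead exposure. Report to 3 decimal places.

p₁ = 0.404, p₀ = 0.234.
Under exogeneity and monotonicity, PN = (p₁ − p₀) / p₁.
PN = (0.404 − 0.234) / 0.404 = 0.17 / 0.404 ≈ 0.4208

PN ≈ 0.421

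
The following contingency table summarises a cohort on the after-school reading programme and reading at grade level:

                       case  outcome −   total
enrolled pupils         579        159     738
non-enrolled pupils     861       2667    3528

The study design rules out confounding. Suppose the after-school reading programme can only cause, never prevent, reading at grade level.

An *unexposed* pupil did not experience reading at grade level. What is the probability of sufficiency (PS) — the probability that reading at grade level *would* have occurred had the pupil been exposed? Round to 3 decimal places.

PS ≈ 0.715

p₁ = P(outcome | exposed) = 579/738 = 0.78455
p₀ = P(outcome | unexposed) = 861/3528 = 0.24405
Under exogeneity and monotonicity, PS = (p₁ − p₀)/(1 − p₀).
PS = (0.78455 − 0.24405) / 0.75595 ≈ 0.7150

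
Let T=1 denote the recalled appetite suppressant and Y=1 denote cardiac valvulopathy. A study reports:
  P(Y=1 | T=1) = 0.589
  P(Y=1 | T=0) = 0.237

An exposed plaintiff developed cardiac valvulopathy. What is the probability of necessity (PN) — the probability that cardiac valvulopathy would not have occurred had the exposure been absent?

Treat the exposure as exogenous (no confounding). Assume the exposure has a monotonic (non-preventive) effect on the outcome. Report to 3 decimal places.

PN ≈ 0.598

Let p₁ = 0.589, p₀ = 0.237.
Under exogeneity and monotonicity, PN = (p₁ − p₀) / p₁.
PN = (0.589 − 0.237) / 0.589 = 0.352 / 0.589 ≈ 0.5976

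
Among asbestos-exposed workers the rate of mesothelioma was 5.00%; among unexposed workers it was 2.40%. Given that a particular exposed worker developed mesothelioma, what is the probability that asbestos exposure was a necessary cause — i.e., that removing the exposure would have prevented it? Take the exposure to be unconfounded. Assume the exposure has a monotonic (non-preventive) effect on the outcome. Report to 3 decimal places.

PN ≈ 0.520

p₁ = 0.05, p₀ = 0.024.
Under exogeneity and monotonicity, PN = (p₁ − p₀) / p₁.
PN = (0.05 − 0.024) / 0.05 = 0.026 / 0.05 ≈ 0.5200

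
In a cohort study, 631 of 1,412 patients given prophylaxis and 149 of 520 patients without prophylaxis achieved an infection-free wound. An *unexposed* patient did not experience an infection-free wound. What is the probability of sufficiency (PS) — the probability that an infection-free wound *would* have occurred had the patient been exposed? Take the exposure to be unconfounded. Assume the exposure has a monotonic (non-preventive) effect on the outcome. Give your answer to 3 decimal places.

p₁ = P(outcome | exposed) = 631/1412 = 0.44688
p₀ = P(outcome | unexposed) = 149/520 = 0.28654
Under exogeneity and monotonicity, PS = (p₁ − p₀) / (1 − p₀).
PS = (0.44688 − 0.28654) / (1 − 0.28654) = 0.16035 / 0.71346 ≈ 0.2247

PS ≈ 0.225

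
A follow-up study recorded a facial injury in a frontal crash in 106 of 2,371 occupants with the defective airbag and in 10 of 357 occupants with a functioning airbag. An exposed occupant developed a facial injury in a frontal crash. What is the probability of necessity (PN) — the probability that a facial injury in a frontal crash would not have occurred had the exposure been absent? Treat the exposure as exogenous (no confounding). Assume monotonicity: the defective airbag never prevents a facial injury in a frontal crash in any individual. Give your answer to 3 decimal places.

PN ≈ 0.373

p₁ = P(outcome | exposed) = 106/2371 = 0.044707
p₀ = P(outcome | unexposed) = 10/357 = 0.028011
Under exogeneity and monotonicity, PN = (p₁ − p₀) / p₁.
PN = (0.044707 − 0.028011) / 0.044707 = 0.016696 / 0.044707 ≈ 0.3734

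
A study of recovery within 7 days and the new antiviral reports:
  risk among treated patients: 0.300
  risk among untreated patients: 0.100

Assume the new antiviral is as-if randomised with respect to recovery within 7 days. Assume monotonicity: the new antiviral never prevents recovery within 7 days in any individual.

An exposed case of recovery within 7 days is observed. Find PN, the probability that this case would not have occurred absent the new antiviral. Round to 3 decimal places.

PN ≈ 0.667

Let p₁ = 0.3, p₀ = 0.1.
Under exogeneity and monotonicity, PN = (p₁ − p₀) / p₁.
PN = (0.3 − 0.1) / 0.3 = 0.2 / 0.3 ≈ 0.6667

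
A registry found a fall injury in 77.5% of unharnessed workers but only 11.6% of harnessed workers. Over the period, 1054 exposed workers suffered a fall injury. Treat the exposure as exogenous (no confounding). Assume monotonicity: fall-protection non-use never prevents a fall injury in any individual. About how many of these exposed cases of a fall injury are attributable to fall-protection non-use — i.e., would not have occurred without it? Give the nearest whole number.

about 896 cases

p₁ = 0.775, p₀ = 0.116.
PN = (p₁ − p₀)/p₁ = (0.775 − 0.116) / 0.775 ≈ 0.85032.
Attributable cases ≈ PN × (exposed cases) = 0.85032 × 1054 ≈ 896.24.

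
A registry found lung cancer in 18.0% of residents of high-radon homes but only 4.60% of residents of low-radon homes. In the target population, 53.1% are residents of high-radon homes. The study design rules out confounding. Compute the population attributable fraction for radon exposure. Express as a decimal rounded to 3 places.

PAF ≈ 0.607

p₁ = 0.18, p₀ = 0.046.
Overall risk P(Y=1) = π·p₁ + (1−π)·p₀ = 0.531×0.18 + 0.469×0.046 = 0.11715.
Under exogeneity, PAF = [P(Y=1) − p₀] / P(Y=1).
PAF = (0.11715 − 0.046) / 0.11715 ≈ 0.6074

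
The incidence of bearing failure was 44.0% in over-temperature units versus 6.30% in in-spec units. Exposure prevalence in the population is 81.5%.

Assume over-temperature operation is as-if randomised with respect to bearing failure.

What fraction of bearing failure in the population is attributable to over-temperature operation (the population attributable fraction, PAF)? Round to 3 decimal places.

PAF ≈ 0.830

p₁ = 0.44, p₀ = 0.063.
Overall risk P(Y=1) = π·p₁ + (1−π)·p₀ = 0.815×0.44 + 0.185×0.063 = 0.37026.
Under exogeneity, PAF = [P(Y=1) − p₀] / P(Y=1).
PAF = (0.37026 − 0.063) / 0.37026 ≈ 0.8298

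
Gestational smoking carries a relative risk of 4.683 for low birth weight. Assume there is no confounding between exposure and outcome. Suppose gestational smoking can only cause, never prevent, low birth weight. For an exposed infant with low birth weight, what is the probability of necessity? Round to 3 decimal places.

PN ≈ 0.786

Under exogeneity and monotonicity, PN = (RR − 1) / RR = 1 − 1/RR.
PN = (4.683 − 1) / 4.683 = 3.683 / 4.683 ≈ 0.7865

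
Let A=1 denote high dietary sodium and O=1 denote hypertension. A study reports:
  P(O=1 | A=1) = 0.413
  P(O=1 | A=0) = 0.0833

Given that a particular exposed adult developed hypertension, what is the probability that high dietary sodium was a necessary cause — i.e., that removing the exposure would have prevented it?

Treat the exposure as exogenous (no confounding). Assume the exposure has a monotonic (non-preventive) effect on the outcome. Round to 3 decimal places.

PN ≈ 0.798

Let p₁ = 0.413, p₀ = 0.0833.
Under exogeneity and monotonicity, PN = (p₁ − p₀) / p₁.
PN = (0.413 − 0.0833) / 0.413 = 0.3297 / 0.413 ≈ 0.7983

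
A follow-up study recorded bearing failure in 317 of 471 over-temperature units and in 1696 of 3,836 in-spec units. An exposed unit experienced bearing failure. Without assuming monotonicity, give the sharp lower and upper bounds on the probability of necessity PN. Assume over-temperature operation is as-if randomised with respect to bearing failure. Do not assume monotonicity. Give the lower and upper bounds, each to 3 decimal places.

0.343 ≤ PN ≤ 0.829

p₁ = P(outcome | exposed) = 317/471 = 0.67304
p₀ = P(outcome | unexposed) = 1696/3836 = 0.44213
Under exogeneity alone the bounds on PN are max{0,(p₁−p₀)/p₁} ≤ PN ≤ min{1,(1−p₀)/p₁}.
  lower = (p₁ − p₀)/p₁ = 0.23091 / 0.67304 ≈ 0.3431
  upper = min{1, (1 − p₀)/p₁} = 0.55787 / 0.67304 ≈ 0.8289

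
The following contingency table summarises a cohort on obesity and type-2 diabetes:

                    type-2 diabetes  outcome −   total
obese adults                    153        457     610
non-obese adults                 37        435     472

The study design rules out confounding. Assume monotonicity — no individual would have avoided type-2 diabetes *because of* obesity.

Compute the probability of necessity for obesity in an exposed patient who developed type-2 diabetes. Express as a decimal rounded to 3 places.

p₁ = P(outcome | exposed) = 153/610 = 0.25082
p₀ = P(outcome | unexposed) = 37/472 = 0.07839
Under exogeneity and monotonicity, PN = (p₁ − p₀)/p₁.
PN = (0.25082 − 0.07839) / 0.25082 ≈ 0.6875

PN ≈ 0.687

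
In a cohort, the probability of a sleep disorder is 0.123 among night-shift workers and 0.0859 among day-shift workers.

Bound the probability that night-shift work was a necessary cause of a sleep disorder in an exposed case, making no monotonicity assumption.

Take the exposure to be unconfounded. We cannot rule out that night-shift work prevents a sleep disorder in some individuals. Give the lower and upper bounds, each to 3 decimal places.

0.302 ≤ PN ≤ 1.000

Let p₁ = 0.123, p₀ = 0.0859.
Under exogeneity alone the bounds on PN are max{0,(p₁−p₀)/p₁} ≤ PN ≤ min{1,(1−p₀)/p₁}.
  lower = (p₁ − p₀)/p₁ = 0.0371 / 0.123 ≈ 0.3016
  upper = min{1, (1 − p₀)/p₁} = 0.9141 / 0.123 ≈ 7.4317 → capped at 1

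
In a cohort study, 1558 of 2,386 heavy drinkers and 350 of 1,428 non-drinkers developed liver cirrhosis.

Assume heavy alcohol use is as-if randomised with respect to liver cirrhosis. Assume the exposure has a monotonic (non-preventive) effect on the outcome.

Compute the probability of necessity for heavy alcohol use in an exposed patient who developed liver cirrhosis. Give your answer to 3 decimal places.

p₁ = P(outcome | exposed) = 1558/2386 = 0.65298
p₀ = P(outcome | unexposed) = 350/1428 = 0.2451
Under exogeneity and monotonicity, PN = (p₁ − p₀) / p₁.
PN = (0.65298 − 0.2451) / 0.65298 = 0.40788 / 0.65298 ≈ 0.6246

PN ≈ 0.625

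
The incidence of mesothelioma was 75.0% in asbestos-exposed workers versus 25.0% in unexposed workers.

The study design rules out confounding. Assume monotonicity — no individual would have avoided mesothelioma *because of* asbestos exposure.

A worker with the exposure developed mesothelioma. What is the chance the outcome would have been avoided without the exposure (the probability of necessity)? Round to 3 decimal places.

p₁ = 0.75, p₀ = 0.25.
Under exogeneity and monotonicity, PN = (p₁ − p₀) / p₁.
PN = (0.75 − 0.25) / 0.75 = 0.5 / 0.75 ≈ 0.6667

PN ≈ 0.667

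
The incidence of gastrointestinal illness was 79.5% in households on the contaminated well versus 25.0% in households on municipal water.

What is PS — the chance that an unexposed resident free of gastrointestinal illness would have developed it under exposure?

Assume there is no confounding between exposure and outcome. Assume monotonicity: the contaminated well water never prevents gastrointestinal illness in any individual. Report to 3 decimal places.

PS ≈ 0.727

p₁ = 0.795, p₀ = 0.25.
Under exogeneity and monotonicity, PS = (p₁ − p₀) / (1 − p₀).
PS = (0.795 − 0.25) / (1 − 0.25) = 0.545 / 0.75 ≈ 0.7267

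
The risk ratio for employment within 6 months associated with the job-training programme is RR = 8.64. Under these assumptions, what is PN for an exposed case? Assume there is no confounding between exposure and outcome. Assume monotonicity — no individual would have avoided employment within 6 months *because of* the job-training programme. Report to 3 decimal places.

Under exogeneity and monotonicity, PN = (RR − 1) / RR = 1 − 1/RR.
PN = (8.64 − 1) / 8.64 = 7.64 / 8.64 ≈ 0.8843

PN ≈ 0.884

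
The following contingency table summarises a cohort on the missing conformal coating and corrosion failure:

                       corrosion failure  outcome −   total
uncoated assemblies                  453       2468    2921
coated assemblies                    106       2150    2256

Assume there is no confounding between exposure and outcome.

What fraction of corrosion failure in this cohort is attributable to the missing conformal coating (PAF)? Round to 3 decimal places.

PAF ≈ 0.565

p₁ = P(outcome | exposed) = 453/2921 = 0.15508
p₀ = P(outcome | unexposed) = 106/2256 = 0.046986
Exposure prevalence π = 2921/5177 = 0.56423; overall risk P(Y=1) = 0.10798.
Under exogeneity, PAF = [P(Y=1) − p₀]/P(Y=1).
PAF = (0.10798 − 0.046986) / 0.10798 ≈ 0.5649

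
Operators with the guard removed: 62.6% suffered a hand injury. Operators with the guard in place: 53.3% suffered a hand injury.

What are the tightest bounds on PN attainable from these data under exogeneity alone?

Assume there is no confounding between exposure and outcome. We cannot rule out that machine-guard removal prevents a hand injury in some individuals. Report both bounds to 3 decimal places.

p₁ = 0.626, p₀ = 0.533.
Under exogeneity alone the bounds on PN are max{0,(p₁−p₀)/p₁} ≤ PN ≤ min{1,(1−p₀)/p₁}.
  lower = (p₁ − p₀)/p₁ = 0.093 / 0.626 ≈ 0.1486
  upper = min{1, (1 − p₀)/p₁} = 0.467 / 0.626 ≈ 0.7460

0.149 ≤ PN ≤ 0.746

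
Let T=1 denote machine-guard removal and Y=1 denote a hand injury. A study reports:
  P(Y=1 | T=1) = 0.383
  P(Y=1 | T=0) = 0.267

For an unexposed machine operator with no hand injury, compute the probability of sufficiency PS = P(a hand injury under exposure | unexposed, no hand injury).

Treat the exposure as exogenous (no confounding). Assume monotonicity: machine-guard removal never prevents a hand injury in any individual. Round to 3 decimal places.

Let p₁ = 0.383, p₀ = 0.267.
Under exogeneity and monotonicity, PS = (p₁ − p₀) / (1 − p₀).
PS = (0.383 − 0.267) / (1 − 0.267) = 0.116 / 0.733 ≈ 0.1583

PS ≈ 0.158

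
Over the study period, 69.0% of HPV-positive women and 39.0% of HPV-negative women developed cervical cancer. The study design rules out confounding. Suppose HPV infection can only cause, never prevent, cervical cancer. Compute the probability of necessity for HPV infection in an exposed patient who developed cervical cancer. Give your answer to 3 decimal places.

p₁ = 0.69, p₀ = 0.39.
Under exogeneity and monotonicity, PN = (p₁ − p₀) / p₁.
PN = (0.69 − 0.39) / 0.69 = 0.3 / 0.69 ≈ 0.4348

PN ≈ 0.435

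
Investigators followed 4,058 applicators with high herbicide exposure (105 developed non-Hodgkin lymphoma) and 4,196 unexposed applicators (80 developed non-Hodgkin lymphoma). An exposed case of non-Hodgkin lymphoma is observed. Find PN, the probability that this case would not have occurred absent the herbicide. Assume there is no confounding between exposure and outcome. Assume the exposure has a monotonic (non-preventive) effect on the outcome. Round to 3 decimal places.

p₁ = P(outcome | exposed) = 105/4058 = 0.025875
p₀ = P(outcome | unexposed) = 80/4196 = 0.019066
Under exogeneity and monotonicity, PN = (p₁ − p₀) / p₁.
PN = (0.025875 − 0.019066) / 0.025875 = 0.006809 / 0.025875 ≈ 0.2632

PN ≈ 0.263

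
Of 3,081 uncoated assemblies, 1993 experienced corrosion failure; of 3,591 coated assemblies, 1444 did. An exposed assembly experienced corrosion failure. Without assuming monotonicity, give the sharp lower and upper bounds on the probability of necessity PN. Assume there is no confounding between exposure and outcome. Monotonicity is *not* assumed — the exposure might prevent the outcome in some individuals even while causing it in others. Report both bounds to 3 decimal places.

p₁ = P(outcome | exposed) = 1993/3081 = 0.64687
p₀ = P(outcome | unexposed) = 1444/3591 = 0.40212
Under exogeneity alone the bounds on PN are max{0,(p₁−p₀)/p₁} ≤ PN ≤ min{1,(1−p₀)/p₁}.
  lower = (p₁ − p₀)/p₁ = 0.24475 / 0.64687 ≈ 0.3784
  upper = min{1, (1 − p₀)/p₁} = 0.59788 / 0.64687 ≈ 0.9243

0.378 ≤ PN ≤ 0.924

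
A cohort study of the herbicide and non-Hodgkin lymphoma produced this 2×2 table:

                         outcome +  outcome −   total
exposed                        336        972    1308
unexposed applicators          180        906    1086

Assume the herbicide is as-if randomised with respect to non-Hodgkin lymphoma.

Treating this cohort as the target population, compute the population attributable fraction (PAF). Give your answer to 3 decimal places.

p₁ = P(outcome | exposed) = 336/1308 = 0.25688
p₀ = P(outcome | unexposed) = 180/1086 = 0.16575
Exposure prevalence π = 1308/2394 = 0.54637; overall risk P(Y=1) = 0.21554.
Under exogeneity, PAF = [P(Y=1) − p₀]/P(Y=1).
PAF = (0.21554 − 0.16575) / 0.21554 ≈ 0.2310

PAF ≈ 0.231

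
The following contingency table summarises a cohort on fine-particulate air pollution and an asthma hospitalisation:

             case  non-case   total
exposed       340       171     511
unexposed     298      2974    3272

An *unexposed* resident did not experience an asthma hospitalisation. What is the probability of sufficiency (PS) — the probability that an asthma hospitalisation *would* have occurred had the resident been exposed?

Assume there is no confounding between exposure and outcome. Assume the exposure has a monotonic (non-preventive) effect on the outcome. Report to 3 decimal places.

p₁ = P(outcome | exposed) = 340/511 = 0.66536
p₀ = P(outcome | unexposed) = 298/3272 = 0.091076
Under exogeneity and monotonicity, PS = (p₁ − p₀)/(1 − p₀).
PS = (0.66536 − 0.091076) / 0.90892 ≈ 0.6318

PS ≈ 0.632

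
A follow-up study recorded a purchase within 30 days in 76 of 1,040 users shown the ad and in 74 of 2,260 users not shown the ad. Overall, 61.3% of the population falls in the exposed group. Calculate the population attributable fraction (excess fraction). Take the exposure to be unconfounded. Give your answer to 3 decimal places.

p₁ = P(outcome | exposed) = 76/1040 = 0.073077
p₀ = P(outcome | unexposed) = 74/2260 = 0.032743
Overall risk P(Y=1) = π·p₁ + (1−π)·p₀ = 0.613×0.073077 + 0.387×0.032743 = 0.057468.
Under exogeneity, PAF = [P(Y=1) − p₀] / P(Y=1).
PAF = (0.057468 − 0.032743) / 0.057468 ≈ 0.4302

PAF ≈ 0.430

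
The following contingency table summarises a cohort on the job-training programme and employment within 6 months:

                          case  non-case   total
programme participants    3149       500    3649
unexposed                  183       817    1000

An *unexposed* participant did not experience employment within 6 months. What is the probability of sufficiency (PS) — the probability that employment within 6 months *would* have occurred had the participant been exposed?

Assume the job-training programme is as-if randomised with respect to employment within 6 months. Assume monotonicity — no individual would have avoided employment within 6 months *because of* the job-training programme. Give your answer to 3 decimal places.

p₁ = P(outcome | exposed) = 3149/3649 = 0.86298
p₀ = P(outcome | unexposed) = 183/1000 = 0.183
Under exogeneity and monotonicity, PS = (p₁ − p₀) / (1 − p₀).
PS = (0.86298 − 0.183) / (1 − 0.183) = 0.67998 / 0.817 ≈ 0.8323

PS ≈ 0.832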